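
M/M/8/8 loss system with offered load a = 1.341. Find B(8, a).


B(c,a) = (a^c/c!) / Σ_{k=0}^{c} a^k/k!
a^8/8! = 0.0002594
Σ terms (k=0..8): 1.00000 + 1.34100 + 0.89914 + 0.40192 + 0.13474 + 0.03614 + 0.008077 + 0.001547 + 0.0002594 = 3.822820
B = 0.0002594/3.822820 = 0.00006785

Final: 0.00006785


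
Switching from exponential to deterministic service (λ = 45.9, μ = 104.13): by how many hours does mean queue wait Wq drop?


ρ = 45.9/104.13 = 0.4408
Wq(M/M/1) = ρ/(μ−λ) = 0.4408/58.23 = 0.007570 hr
Wq(M/D/1) = ρ/(2(μ−λ)) = 0.003785 hr
Savings = 0.007570 − 0.003785 = 0.003785 hr

Final: 0.003785 hr


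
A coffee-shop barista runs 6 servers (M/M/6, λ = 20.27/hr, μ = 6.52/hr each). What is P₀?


a = λ/μ = 20.27/6.52 = 3.1089; ρ = a/c = 0.5181
Σ_{k=0}^{5} a^k/k! (terms k=0..5) = 1.00000 + 3.10890 + 4.83262 + 5.00803 + 3.89236 + 2.42019 = 20.26210
Tail: a^6/(6!(1−ρ)) = 902.89431/(720·0.4819) = 2.60251
P₀ = 1/(20.26210 + 2.60251) = 1/22.86461 = 0.043736

Final: 0.043736


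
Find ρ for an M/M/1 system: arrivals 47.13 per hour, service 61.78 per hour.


ρ = λ/μ = 47.13/61.78 = 0.7629

Final: 0.7629


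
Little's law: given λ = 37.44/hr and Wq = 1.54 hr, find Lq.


Lq = λWq = 37.44·1.54 = 57.6576

Final: 57.6576


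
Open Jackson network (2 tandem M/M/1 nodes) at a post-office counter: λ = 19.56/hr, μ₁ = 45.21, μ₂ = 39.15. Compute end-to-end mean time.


Each node sees arrival rate λ = 19.56/hr (tandem ⇒ throughput preserved).
W₁ = 1/(μ₁−λ) = 1/(45.21−19.56) = 0.03899 hr
W₂ = 1/(μ₂−λ) = 1/(39.15−19.56) = 0.05105 hr
W_total = W₁ + W₂ = 0.03899 + 0.05105 = 0.09003 hr

Final: 0.09003 hr


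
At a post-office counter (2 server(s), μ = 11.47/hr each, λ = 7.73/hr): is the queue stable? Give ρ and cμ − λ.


Total capacity cμ = 2·11.47 = 22.94/hr
ρ = λ/(cμ) = 7.73/22.94 = 0.3370
Stable ⇔ ρ < 1: YES
Spare capacity = cμ − λ = 22.94 − 7.73 = 15.21/hr

Final: ρ = 0.3370; stable; margin = 15.21/hr


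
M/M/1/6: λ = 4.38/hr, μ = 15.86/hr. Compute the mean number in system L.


ρ = 4.38/15.86 = 0.2762
L = ρ[1 − (K+1)ρ^K + Kρ^(K+1)] / [(1−ρ)(1−ρ^(K+1))]
Numerator: 0.2762·(1 − 7·0.0004436 + 6·0.0001225) = 0.275512
Denominator: (0.7238)·(0.999877) = 0.723745
L = 0.275512/0.723745 = 0.3807

Final: 0.3807


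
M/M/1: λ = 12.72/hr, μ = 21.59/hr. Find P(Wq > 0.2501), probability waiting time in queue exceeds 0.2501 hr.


ρ = 12.72/21.59 = 0.5892
P(Wq > t) = ρ·e^{−(μ−λ)t} = 0.5892·e^{−2.2184}
= 0.5892·0.108784 = 0.064092

Final: 0.064092


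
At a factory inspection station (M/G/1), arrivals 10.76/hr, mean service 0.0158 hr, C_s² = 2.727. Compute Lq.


ρ = λ·E[S] = 10.76·0.0158 = 0.1700
Lq = ρ²(1+C_s²)/(2(1−ρ)) = 0.02890·(1+2.727)/(2·0.8300)
= 0.02890·3.7270/1.6600 = 0.06489

Final: 0.06489


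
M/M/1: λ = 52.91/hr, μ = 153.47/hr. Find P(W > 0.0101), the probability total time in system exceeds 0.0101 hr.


W ~ Exponential(μ−λ) for M/M/1.
μ − λ = 153.47 − 52.91 = 100.5600
P(W > t) = e^{−(μ−λ)t} = e^{−1.0157} = 0.362165

Final: 0.362165


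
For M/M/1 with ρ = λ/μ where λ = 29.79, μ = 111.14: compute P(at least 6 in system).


ρ = 29.79/111.14 = 0.2680
P(N ≥ n) = ρ^n = 0.2680^6 = 0.0003709

Final: 0.0003709


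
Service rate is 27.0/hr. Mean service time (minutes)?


Mean service time = 1/μ = 1/27.0 hour = 0.03704 hour
In minutes: 0.03704 × 60 = 2.2222 min

Final: 2.2222 min


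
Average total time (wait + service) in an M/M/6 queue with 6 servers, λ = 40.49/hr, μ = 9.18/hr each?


a = 4.4107; ρ = 0.7351; P₀ = 0.010233
Lq = P₀·a^c·ρ/(c!(1−ρ)²) = 1.09631
Wq = Lq/λ = 1.09631/40.49 = 0.02708 hr
W = Wq + 1/μ = 0.02708 + 0.10893 = 0.13601 hr

Final: 0.13601 hr


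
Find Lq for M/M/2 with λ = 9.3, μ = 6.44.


a = λ/μ = 1.4441; ρ = a/2 = 0.7220
P₀ = 0.161407
Lq = P₀·a^c·ρ / (c!·(1−ρ)²) = 0.161407·2.08542·0.7220/(2·0.07726)
= 1.57296

Final: 1.57296


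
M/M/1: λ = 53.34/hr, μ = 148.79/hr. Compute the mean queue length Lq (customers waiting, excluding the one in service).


ρ = 53.34/148.79 = 0.3585
Lq = ρ²/(1−ρ) = 0.1285/0.6415 = 0.2003

Final: 0.2003


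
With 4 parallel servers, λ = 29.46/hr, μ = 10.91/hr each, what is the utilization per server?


ρ = λ/(cμ) = 29.46/(4·10.91) = 29.46/43.64 = 0.6751

Final: 0.6751


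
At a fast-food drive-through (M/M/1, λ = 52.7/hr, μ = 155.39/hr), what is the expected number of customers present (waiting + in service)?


ρ = λ/μ = 52.7/155.39 = 0.3391
L = ρ/(1−ρ) = 0.3391/(1 − 0.3391) = 0.3391/0.6609 = 0.5132

Final: 0.5132


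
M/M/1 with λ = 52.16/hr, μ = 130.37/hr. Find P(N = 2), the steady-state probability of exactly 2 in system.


ρ = 52.16/130.37 = 0.4001
P_n = (1−ρ)·ρ^n = (1 − 0.4001)·0.4001^2 = 0.5999·0.160074 = 0.096029

Final: 0.096029


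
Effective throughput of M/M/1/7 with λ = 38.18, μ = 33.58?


ρ = 1.1370; P_K = (1−ρ)ρ^7/(1−ρ^8) = 0.187685
λ_eff = λ(1 − P_K) = 38.18·(1 − 0.187685) = 38.18·0.812315 = 31.0142 /hr

Final: 31.0142 /hr


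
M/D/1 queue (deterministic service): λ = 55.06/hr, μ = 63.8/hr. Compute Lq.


ρ = 55.06/63.8 = 0.8630
M/D/1: Lq = ρ²/(2(1−ρ)) = 0.7448/(2·0.1370) = 2.71838

Final: 2.71838


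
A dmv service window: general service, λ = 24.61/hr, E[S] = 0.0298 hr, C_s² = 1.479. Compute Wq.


ρ = λ·E[S] = 24.61·0.0298 = 0.7334
E[S²] = E[S]²(1+C_s²) = 0.0298²·(1+1.479) = 0.002201
Wq = λ·E[S²]/(2(1−ρ)) = 24.61·0.002201/(2·0.2666) = 0.10160 hr

Final: 0.10160 hr


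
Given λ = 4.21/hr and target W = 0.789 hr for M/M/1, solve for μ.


W = 1/(μ−λ) ⇒ μ − λ = 1/W = 1/0.789 = 1.2674
μ = λ + 1/W = 4.21 + 1.2674 = 5.4774 per hr

Final: 5.4774 /hr


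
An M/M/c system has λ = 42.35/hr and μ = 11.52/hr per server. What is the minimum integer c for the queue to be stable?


Stability requires cμ > λ ⇔ c > λ/μ.
λ/μ = 42.35/11.52 = 3.6762
Minimum integer c = ⌊3.6762⌋ + 1 = 4
Check: 4·11.52 = 46.08 > 42.35, while 3·11.52 = 34.56 ≤ 42.35

Final: 4 servers


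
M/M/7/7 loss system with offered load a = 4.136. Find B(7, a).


B(c,a) = (a^c/c!) / Σ_{k=0}^{c} a^k/k!
a^7/7! = 4.108026
Σ terms (k=0..7): 1.00000 + 4.13600 + 8.55325 + 11.79208 + 12.19301 + 10.08606 + 6.95266 + 4.10803 = 58.821072
B = 4.108026/58.821072 = 0.069839

Final: 0.069839


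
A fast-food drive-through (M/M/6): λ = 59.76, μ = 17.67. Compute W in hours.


a = 3.3820; ρ = 0.5637; P₀ = 0.032841
Lq = P₀·a^c·ρ/(c!(1−ρ)²) = 0.20208
Wq = Lq/λ = 0.20208/59.76 = 0.003381 hr
W = Wq + 1/μ = 0.003381 + 0.05659 = 0.05997 hr

Final: 0.05997 hr


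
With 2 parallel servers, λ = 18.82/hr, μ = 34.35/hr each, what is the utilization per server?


ρ = λ/(cμ) = 18.82/(2·34.35) = 18.82/68.70 = 0.2739

Final: 0.2739


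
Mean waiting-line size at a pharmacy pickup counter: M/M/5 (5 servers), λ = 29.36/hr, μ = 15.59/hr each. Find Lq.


a = λ/μ = 1.8833; ρ = a/5 = 0.3767
P₀ = 0.151272
Lq = P₀·a^c·ρ / (c!·(1−ρ)²) = 0.151272·23.68916·0.3767/(120·0.38856)
= 0.02895

Final: 0.02895


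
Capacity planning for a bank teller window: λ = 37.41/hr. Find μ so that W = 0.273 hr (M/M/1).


W = 1/(μ−λ) ⇒ μ − λ = 1/W = 1/0.273 = 3.6630
μ = λ + 1/W = 37.41 + 3.6630 = 41.0730 per hr

Final: 41.0730 /hr


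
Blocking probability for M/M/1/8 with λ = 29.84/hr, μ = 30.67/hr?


ρ = λ/μ = 29.84/30.67 = 0.9729
P_K = (1−ρ)ρ^K/(1−ρ^(K+1)) = (0.02706·0.802935)/(1 − 0.781206)
= 0.021729/0.218794 = 0.099314

Final: 0.099314


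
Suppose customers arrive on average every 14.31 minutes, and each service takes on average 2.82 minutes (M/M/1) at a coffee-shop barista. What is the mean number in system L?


λ = 60/14.31 = 4.1929 /hr
μ = 60/2.82 = 21.2766 /hr
ρ = λ/μ = 4.1929/21.2766 = 0.1971
L = ρ/(1−ρ) = 0.1971/0.8029 = 0.2454

Final: 0.2454


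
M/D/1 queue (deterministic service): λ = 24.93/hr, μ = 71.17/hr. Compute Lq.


ρ = 24.93/71.17 = 0.3503
M/D/1: Lq = ρ²/(2(1−ρ)) = 0.1227/(2·0.6497) = 0.09443

Final: 0.09443


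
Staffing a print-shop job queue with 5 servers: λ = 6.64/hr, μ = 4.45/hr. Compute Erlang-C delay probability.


a = λ/μ = 1.4921; ρ = a/5 = 0.2984
P₀ = 0.224544 (from M/M/c formula)
C(c,a) = [a^c/(c!(1−ρ))]·P₀ = [7.39674/(120·0.7016)]·0.224544
= 0.08786·0.224544 = 0.019728

Final: 0.019728


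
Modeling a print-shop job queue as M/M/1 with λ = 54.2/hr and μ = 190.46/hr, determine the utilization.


ρ = λ/μ = 54.2/190.46 = 0.2846

Final: 0.2846


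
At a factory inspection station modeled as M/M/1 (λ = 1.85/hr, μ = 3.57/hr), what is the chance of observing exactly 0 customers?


ρ = 1.85/3.57 = 0.5182
P_n = (1−ρ)·ρ^n = (1 − 0.5182)·0.5182^0 = 0.4818·1.000000 = 0.481793

Final: 0.481793


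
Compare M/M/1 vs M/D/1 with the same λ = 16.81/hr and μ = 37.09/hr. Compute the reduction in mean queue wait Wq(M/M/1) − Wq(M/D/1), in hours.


ρ = 16.81/37.09 = 0.4532
Wq(M/M/1) = ρ/(μ−λ) = 0.4532/20.28 = 0.02235 hr
Wq(M/D/1) = ρ/(2(μ−λ)) = 0.01117 hr
Savings = 0.02235 − 0.01117 = 0.01117 hr

Final: 0.01117 hr


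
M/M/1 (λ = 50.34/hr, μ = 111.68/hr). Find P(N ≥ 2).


ρ = 50.34/111.68 = 0.4508
P(N ≥ n) = ρ^n = 0.4508^2 = 0.203177

Final: 0.203177


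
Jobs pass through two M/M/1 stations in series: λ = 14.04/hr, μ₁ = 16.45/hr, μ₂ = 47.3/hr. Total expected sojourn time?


Each node sees arrival rate λ = 14.04/hr (tandem ⇒ throughput preserved).
W₁ = 1/(μ₁−λ) = 1/(16.45−14.04) = 0.41494 hr
W₂ = 1/(μ₂−λ) = 1/(47.3−14.04) = 0.03007 hr
W_total = W₁ + W₂ = 0.41494 + 0.03007 = 0.44500 hr

Final: 0.44500 hr


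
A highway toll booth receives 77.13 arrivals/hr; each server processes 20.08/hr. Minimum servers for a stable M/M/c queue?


Stability requires cμ > λ ⇔ c > λ/μ.
λ/μ = 77.13/20.08 = 3.8411
Minimum integer c = ⌊3.8411⌋ + 1 = 4
Check: 4·20.08 = 80.32 > 77.13, while 3·20.08 = 60.24 ≤ 77.13

Final: 4 servers


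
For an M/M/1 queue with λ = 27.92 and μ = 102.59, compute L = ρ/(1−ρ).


ρ = λ/μ = 27.92/102.59 = 0.2722
L = ρ/(1−ρ) = 0.2722/(1 − 0.2722) = 0.2722/0.7278 = 0.3739

Final: 0.3739


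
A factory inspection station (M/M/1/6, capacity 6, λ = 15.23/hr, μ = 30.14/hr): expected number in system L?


ρ = 15.23/30.14 = 0.5053
L = ρ[1 − (K+1)ρ^K + Kρ^(K+1)] / [(1−ρ)(1−ρ^(K+1))]
Numerator: 0.5053·(1 − 7·0.016647 + 6·0.008412) = 0.471929
Denominator: (0.4947)·(0.991588) = 0.490530
L = 0.471929/0.490530 = 0.9621

Final: 0.9621


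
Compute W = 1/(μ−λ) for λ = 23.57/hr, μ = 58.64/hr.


W = 1/(μ−λ) = 1/(58.64 − 23.57) = 1/35.07 = 0.02851 hr

Final: 0.02851 hr


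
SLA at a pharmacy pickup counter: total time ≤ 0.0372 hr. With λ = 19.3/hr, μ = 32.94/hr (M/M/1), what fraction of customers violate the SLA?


W ~ Exponential(μ−λ) for M/M/1.
μ − λ = 32.94 − 19.3 = 13.6400
P(W > t) = e^{−(μ−λ)t} = e^{−0.5074} = 0.602054

Final: 0.602054


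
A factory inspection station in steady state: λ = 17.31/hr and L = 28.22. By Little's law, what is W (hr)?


W = L/λ = 28.22/17.31 = 1.6303 hr

Final: 1.6303 hr


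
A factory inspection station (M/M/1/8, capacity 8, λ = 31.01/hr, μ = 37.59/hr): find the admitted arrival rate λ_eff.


ρ = 0.8250; P_K = (1−ρ)ρ^8/(1−ρ^9) = 0.045621
λ_eff = λ(1 − P_K) = 31.01·(1 − 0.045621) = 31.01·0.954379 = 29.5953 /hr

Final: 29.5953 /hr


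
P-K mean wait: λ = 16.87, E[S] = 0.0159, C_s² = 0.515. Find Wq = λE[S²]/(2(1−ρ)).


ρ = λ·E[S] = 16.87·0.0159 = 0.2682
E[S²] = E[S]²(1+C_s²) = 0.0159²·(1+0.515) = 0.0003830
Wq = λ·E[S²]/(2(1−ρ)) = 16.87·0.0003830/(2·0.7318) = 0.004415 hr

Final: 0.004415 hr


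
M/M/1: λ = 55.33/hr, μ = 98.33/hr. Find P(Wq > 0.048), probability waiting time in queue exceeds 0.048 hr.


ρ = 55.33/98.33 = 0.5627
P(Wq > t) = ρ·e^{−(μ−λ)t} = 0.5627·e^{−2.0640}
= 0.5627·0.126945 = 0.071432

Final: 0.071432


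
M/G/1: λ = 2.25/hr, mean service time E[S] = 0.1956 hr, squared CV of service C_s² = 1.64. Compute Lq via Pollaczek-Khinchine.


ρ = λ·E[S] = 2.25·0.1956 = 0.4401
Lq = ρ²(1+C_s²)/(2(1−ρ)) = 0.1937·(1+1.64)/(2·0.5599)
= 0.1937·2.6400/1.1198 = 0.45663

Final: 0.45663


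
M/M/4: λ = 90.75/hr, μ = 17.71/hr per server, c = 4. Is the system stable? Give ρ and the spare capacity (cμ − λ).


Total capacity cμ = 4·17.71 = 70.84/hr
ρ = λ/(cμ) = 90.75/70.84 = 1.2811
Stable ⇔ ρ < 1: NO
Spare capacity = cμ − λ = 70.84 − 90.75 = -19.91/hr

Final: ρ = 1.2811; unstable; margin = -19.91/hr


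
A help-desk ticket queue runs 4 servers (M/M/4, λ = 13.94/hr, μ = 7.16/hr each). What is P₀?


a = λ/μ = 13.94/7.16 = 1.9469; ρ = a/c = 0.4867
Σ_{k=0}^{3} a^k/k! (terms k=0..3) = 1.00000 + 1.94693 + 1.89526 + 1.22998 = 6.07217
Tail: a^4/(4!(1−ρ)) = 14.36809/(24·0.5133) = 1.16639
P₀ = 1/(6.07217 + 1.16639) = 1/7.23856 = 0.138149

Final: 0.138149


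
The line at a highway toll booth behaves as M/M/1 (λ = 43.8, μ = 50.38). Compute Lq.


ρ = 43.8/50.38 = 0.8694
Lq = ρ²/(1−ρ) = 0.7558/0.1306 = 5.7871

Final: 5.7871


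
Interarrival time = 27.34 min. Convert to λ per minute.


λ = 1/(interarrival time) in consistent units.
1 minute = 1 min, so λ = 1/27.34 = 0.03658 per minute

Final: 0.03658 /min


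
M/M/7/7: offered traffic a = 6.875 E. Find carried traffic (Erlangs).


B(7,6.875) = 0.241093 (Erlang-B)
Carried load = a(1 − B) = 6.875·(1 − 0.241093) = 6.875·0.758907 = 5.2175 E

Final: 5.2175 Erlangs


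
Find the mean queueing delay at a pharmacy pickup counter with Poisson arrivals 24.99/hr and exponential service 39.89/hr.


ρ = 24.99/39.89 = 0.6265
Wq = ρ/(μ−λ) = 0.6265/(39.89 − 24.99) = 0.6265/14.90 = 0.04205 hr

Final: 0.04205 hr


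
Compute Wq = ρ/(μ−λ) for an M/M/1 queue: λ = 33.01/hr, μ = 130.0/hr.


ρ = 33.01/130.0 = 0.2539
Wq = ρ/(μ−λ) = 0.2539/(130.0 − 33.01) = 0.2539/96.99 = 0.002618 hr

Final: 0.002618 hr


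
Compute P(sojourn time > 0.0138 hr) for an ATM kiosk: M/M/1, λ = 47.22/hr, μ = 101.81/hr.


W ~ Exponential(μ−λ) for M/M/1.
μ − λ = 101.81 − 47.22 = 54.5900
P(W > t) = e^{−(μ−λ)t} = e^{−0.7533} = 0.470791

Final: 0.470791


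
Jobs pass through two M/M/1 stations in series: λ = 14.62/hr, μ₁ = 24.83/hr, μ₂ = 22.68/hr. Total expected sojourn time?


Each node sees arrival rate λ = 14.62/hr (tandem ⇒ throughput preserved).
W₁ = 1/(μ₁−λ) = 1/(24.83−14.62) = 0.09794 hr
W₂ = 1/(μ₂−λ) = 1/(22.68−14.62) = 0.12407 hr
W_total = W₁ + W₂ = 0.09794 + 0.12407 = 0.22201 hr

Final: 0.22201 hr


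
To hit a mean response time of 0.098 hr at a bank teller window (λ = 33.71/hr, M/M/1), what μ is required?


W = 1/(μ−λ) ⇒ μ − λ = 1/W = 1/0.098 = 10.2041
μ = λ + 1/W = 33.71 + 10.2041 = 43.9141 per hr

Final: 43.9141 /hr


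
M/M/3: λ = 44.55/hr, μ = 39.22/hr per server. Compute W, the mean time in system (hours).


a = 1.1359; ρ = 0.3786; P₀ = 0.315045
Lq = P₀·a^c·ρ/(c!(1−ρ)²) = 0.07547
Wq = Lq/λ = 0.07547/44.55 = 0.001694 hr
W = Wq + 1/μ = 0.001694 + 0.02550 = 0.02719 hr

Final: 0.02719 hr


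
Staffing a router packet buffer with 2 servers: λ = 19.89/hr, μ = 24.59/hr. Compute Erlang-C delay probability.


a = λ/μ = 0.8089; ρ = a/2 = 0.4044
P₀ = 0.424063 (from M/M/c formula)
C(c,a) = [a^c/(c!(1−ρ))]·P₀ = [0.65426/(2·0.5956)]·0.424063
= 0.54928·0.424063 = 0.232928

Final: 0.232928


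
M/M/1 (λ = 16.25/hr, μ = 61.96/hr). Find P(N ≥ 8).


ρ = 16.25/61.96 = 0.2623
P(N ≥ n) = ρ^n = 0.2623^8 = 0.00002238

Final: 0.00002238


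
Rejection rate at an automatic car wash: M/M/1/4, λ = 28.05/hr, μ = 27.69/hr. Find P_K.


ρ = λ/μ = 28.05/27.69 = 1.0130
P_K = (1−ρ)ρ^K/(1−ρ^(K+1)) = (-0.01300·1.053027)/(1 − 1.066718)
= -0.013690/-0.066718 = 0.205200

Final: 0.205200


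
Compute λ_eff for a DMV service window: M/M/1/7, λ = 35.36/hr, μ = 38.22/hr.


ρ = 0.9252; P_K = (1−ρ)ρ^7/(1−ρ^8) = 0.093716
λ_eff = λ(1 − P_K) = 35.36·(1 − 0.093716) = 35.36·0.906284 = 32.0462 /hr

Final: 32.0462 /hr


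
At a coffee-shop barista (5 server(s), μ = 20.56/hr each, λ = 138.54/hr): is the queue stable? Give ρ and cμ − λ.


Total capacity cμ = 5·20.56 = 102.80/hr
ρ = λ/(cμ) = 138.54/102.80 = 1.3477
Stable ⇔ ρ < 1: NO
Spare capacity = cμ − λ = 102.80 − 138.54 = -35.74/hr

Final: ρ = 1.3477; unstable; margin = -35.74/hr


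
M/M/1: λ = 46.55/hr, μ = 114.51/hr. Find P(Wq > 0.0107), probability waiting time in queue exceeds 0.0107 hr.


ρ = 46.55/114.51 = 0.4065
P(Wq > t) = ρ·e^{−(μ−λ)t} = 0.4065·e^{−0.7272}
= 0.4065·0.483274 = 0.196458

Final: 0.196458


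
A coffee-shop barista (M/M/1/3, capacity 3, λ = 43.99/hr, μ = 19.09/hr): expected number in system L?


ρ = 43.99/19.09 = 2.3043
L = ρ[1 − (K+1)ρ^K + Kρ^(K+1)] / [(1−ρ)(1−ρ^(K+1))]
Numerator: 2.3043·(1 − 4·12.236131 + 3·28.196301) = 84.441398
Denominator: (-1.3043)·(-27.196301) = 35.473436
L = 84.441398/35.473436 = 2.3804

Final: 2.3804


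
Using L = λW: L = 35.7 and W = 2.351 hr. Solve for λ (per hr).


λ = L/W = 35.7/2.351 = 15.1850 /hr

Final: 15.1850 /hr


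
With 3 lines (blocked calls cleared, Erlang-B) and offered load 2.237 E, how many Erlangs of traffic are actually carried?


B(3,2.237) = 0.245334 (Erlang-B)
Carried load = a(1 − B) = 2.237·(1 − 0.245334) = 2.237·0.754666 = 1.6882 E

Final: 1.6882 Erlangs


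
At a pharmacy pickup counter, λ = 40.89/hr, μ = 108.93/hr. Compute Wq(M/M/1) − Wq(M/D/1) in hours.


ρ = 40.89/108.93 = 0.3754
Wq(M/M/1) = ρ/(μ−λ) = 0.3754/68.04 = 0.005517 hr
Wq(M/D/1) = ρ/(2(μ−λ)) = 0.002759 hr
Savings = 0.005517 − 0.002759 = 0.002759 hr

Final: 0.002759 hr


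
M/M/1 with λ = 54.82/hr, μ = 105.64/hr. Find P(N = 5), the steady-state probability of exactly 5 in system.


ρ = 54.82/105.64 = 0.5189
P_n = (1−ρ)·ρ^n = (1 − 0.5189)·0.5189^5 = 0.4811·0.037632 = 0.018103

Final: 0.018103


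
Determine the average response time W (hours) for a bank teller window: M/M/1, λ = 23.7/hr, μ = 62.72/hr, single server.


W = 1/(μ−λ) = 1/(62.72 − 23.7) = 1/39.02 = 0.02563 hr

Final: 0.02563 hr


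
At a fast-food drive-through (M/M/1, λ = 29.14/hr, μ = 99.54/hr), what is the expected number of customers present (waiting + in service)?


ρ = λ/μ = 29.14/99.54 = 0.2927
L = ρ/(1−ρ) = 0.2927/(1 − 0.2927) = 0.2927/0.7073 = 0.4139

Final: 0.4139


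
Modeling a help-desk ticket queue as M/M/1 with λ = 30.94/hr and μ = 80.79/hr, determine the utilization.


ρ = λ/μ = 30.94/80.79 = 0.3830

Final: 0.3830


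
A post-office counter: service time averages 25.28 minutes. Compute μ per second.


μ = 1/(service time) in consistent units.
1 second = 0.0166667 min, so μ = 0.0166667/25.28 = 0.0006593 per second

Final: 0.0006593 /sec


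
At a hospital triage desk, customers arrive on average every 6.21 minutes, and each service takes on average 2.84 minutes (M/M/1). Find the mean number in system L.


λ = 60/6.21 = 9.6618 /hr
μ = 60/2.84 = 21.1268 /hr
ρ = λ/μ = 9.6618/21.1268 = 0.4573
L = ρ/(1−ρ) = 0.4573/0.5427 = 0.8427

Final: 0.8427


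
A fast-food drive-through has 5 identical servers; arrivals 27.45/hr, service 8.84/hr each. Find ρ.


ρ = λ/(cμ) = 27.45/(5·8.84) = 27.45/44.20 = 0.6210

Final: 0.6210


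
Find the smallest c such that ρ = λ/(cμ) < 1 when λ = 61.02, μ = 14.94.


Stability requires cμ > λ ⇔ c > λ/μ.
λ/μ = 61.02/14.94 = 4.0843
Minimum integer c = ⌊4.0843⌋ + 1 = 5
Check: 5·14.94 = 74.70 > 61.02, while 4·14.94 = 59.76 ≤ 61.02

Final: 5 servers


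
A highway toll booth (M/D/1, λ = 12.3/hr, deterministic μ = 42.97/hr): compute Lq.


ρ = 12.3/42.97 = 0.2862
M/D/1: Lq = ρ²/(2(1−ρ)) = 0.08194/(2·0.7138) = 0.05740

Final: 0.05740


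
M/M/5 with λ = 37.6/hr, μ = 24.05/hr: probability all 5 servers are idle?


a = λ/μ = 37.6/24.05 = 1.5634; ρ = a/c = 0.3127
Σ_{k=0}^{4} a^k/k! (terms k=0..4) = 1.00000 + 1.56341 + 1.22212 + 0.63689 + 0.24893 = 4.67136
Tail: a^5/(5!(1−ρ)) = 9.34036/(120·0.6873) = 0.11325
P₀ = 1/(4.67136 + 0.11325) = 1/4.78461 = 0.209004

Final: 0.209004


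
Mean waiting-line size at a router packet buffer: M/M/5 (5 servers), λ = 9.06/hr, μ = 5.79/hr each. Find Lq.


a = λ/μ = 1.5648; ρ = a/5 = 0.3130
P₀ = 0.208718
Lq = P₀·a^c·ρ / (c!·(1−ρ)²) = 0.208718·9.38098·0.3130/(120·0.47203)
= 0.01082

Final: 0.01082


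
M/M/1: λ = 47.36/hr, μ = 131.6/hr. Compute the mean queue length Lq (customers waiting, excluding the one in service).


ρ = 47.36/131.6 = 0.3599
Lq = ρ²/(1−ρ) = 0.1295/0.6401 = 0.2023

Final: 0.2023


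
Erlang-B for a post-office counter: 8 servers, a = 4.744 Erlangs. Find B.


B(c,a) = (a^c/c!) / Σ_{k=0}^{c} a^k/k!
a^8/8! = 6.362634
Σ terms (k=0..8): 1.00000 + 4.74400 + 11.25277 + 17.79438 + 21.10413 + 20.02360 + 15.83199 + 10.72957 + 6.36263 = 108.843070
B = 6.362634/108.843070 = 0.058457

Final: 0.058457


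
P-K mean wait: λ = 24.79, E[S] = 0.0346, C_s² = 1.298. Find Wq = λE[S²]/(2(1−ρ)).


ρ = λ·E[S] = 24.79·0.0346 = 0.8577
E[S²] = E[S]²(1+C_s²) = 0.0346²·(1+1.298) = 0.002751
Wq = λ·E[S²]/(2(1−ρ)) = 24.79·0.002751/(2·0.1423) = 0.23969 hr

Final: 0.23969 hr


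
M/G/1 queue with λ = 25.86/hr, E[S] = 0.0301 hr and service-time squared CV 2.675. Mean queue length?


ρ = λ·E[S] = 25.86·0.0301 = 0.7784
Lq = ρ²(1+C_s²)/(2(1−ρ)) = 0.6059·(1+2.675)/(2·0.2216)
= 0.6059·3.6750/0.4432 = 5.02366

Final: 5.02366


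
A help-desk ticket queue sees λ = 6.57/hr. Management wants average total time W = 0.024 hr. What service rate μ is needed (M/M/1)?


W = 1/(μ−λ) ⇒ μ − λ = 1/W = 1/0.024 = 41.6667
μ = λ + 1/W = 6.57 + 41.6667 = 48.2367 per hr

Final: 48.2367 /hr


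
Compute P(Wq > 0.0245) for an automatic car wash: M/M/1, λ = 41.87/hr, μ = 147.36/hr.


ρ = 41.87/147.36 = 0.2841
P(Wq > t) = ρ·e^{−(μ−λ)t} = 0.2841·e^{−2.5845}
= 0.2841·0.075433 = 0.021433

Final: 0.021433


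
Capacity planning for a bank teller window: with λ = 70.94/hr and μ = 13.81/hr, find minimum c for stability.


Stability requires cμ > λ ⇔ c > λ/μ.
λ/μ = 70.94/13.81 = 5.1369
Minimum integer c = ⌊5.1369⌋ + 1 = 6
Check: 6·13.81 = 82.86 > 70.94, while 5·13.81 = 69.05 ≤ 70.94

Final: 6 servers


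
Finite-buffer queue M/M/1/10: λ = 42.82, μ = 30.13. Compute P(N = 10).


ρ = λ/μ = 42.82/30.13 = 1.4212
P_K = (1−ρ)ρ^K/(1−ρ^(K+1)) = (-0.4212·33.610526)/(1 − 47.766437)
= -14.155910/-46.766437 = 0.302694

Final: 0.302694


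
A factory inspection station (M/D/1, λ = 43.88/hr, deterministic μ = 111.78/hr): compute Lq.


ρ = 43.88/111.78 = 0.3926
M/D/1: Lq = ρ²/(2(1−ρ)) = 0.1541/(2·0.6074) = 0.12684

Final: 0.12684


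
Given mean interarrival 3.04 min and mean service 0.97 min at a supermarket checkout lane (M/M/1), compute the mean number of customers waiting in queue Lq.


λ = 60/3.04 = 19.7368 /hr
μ = 60/0.97 = 61.8557 /hr
ρ = λ/μ = 19.7368/61.8557 = 0.3191
Lq = ρ²/(1−ρ) = 0.1018/0.6809 = 0.1495

Final: 0.1495


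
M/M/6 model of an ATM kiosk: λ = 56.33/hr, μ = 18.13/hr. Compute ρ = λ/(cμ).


ρ = λ/(cμ) = 56.33/(6·18.13) = 56.33/108.78 = 0.5178

Final: 0.5178


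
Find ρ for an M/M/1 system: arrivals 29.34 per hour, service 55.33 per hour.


ρ = λ/μ = 29.34/55.33 = 0.5303

Final: 0.5303


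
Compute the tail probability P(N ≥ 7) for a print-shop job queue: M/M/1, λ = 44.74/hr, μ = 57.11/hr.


ρ = 44.74/57.11 = 0.7834
P(N ≥ n) = ρ^n = 0.7834^7 = 0.181087

Final: 0.181087


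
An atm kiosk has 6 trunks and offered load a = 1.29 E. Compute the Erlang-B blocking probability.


B(c,a) = (a^c/c!) / Σ_{k=0}^{c} a^k/k!
a^6/6! = 0.006400
Σ terms (k=0..6): 1.00000 + 1.29000 + 0.83205 + 0.35778 + 0.11538 + 0.02977 + 0.006400 = 3.631386
B = 0.006400/3.631386 = 0.001763

Final: 0.001763


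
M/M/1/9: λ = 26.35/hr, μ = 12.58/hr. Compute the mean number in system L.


ρ = 26.35/12.58 = 2.0946
L = ρ[1 − (K+1)ρ^K + Kρ^(K+1)] / [(1−ρ)(1−ρ^(K+1))]
Numerator: 2.0946·(1 − 10·776.068053 + 9·1625.547949) = 14390.390627
Denominator: (-1.0946)·(-1624.547949) = 1778.221403
L = 14390.390627/1778.221403 = 8.0926

Final: 8.0926


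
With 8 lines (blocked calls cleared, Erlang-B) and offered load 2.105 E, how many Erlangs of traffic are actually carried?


B(8,2.105) = 0.001165 (Erlang-B)
Carried load = a(1 − B) = 2.105·(1 − 0.001165) = 2.105·0.998835 = 2.1025 E

Final: 2.1025 Erlangs


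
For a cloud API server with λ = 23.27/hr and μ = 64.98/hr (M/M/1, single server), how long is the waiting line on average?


ρ = 23.27/64.98 = 0.3581
Lq = ρ²/(1−ρ) = 0.1282/0.6419 = 0.1998

Final: 0.1998


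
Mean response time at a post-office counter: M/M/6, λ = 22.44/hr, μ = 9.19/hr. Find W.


a = 2.4418; ρ = 0.4070; P₀ = 0.086577
Lq = P₀·a^c·ρ/(c!(1−ρ)²) = 0.02949
Wq = Lq/λ = 0.02949/22.44 = 0.001314 hr
W = Wq + 1/μ = 0.001314 + 0.10881 = 0.11013 hr

Final: 0.11013 hr


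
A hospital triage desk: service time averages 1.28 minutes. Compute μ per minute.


μ = 1/(service time) in consistent units.
1 minute = 1 min, so μ = 1/1.28 = 0.7812 per minute

Final: 0.7812 /min


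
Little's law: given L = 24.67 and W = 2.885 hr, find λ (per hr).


λ = L/W = 24.67/2.885 = 8.5511 /hr

Final: 8.5511 /hr


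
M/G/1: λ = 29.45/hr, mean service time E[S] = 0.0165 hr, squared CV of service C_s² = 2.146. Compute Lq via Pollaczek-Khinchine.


ρ = λ·E[S] = 29.45·0.0165 = 0.4859
Lq = ρ²(1+C_s²)/(2(1−ρ)) = 0.2361·(1+2.146)/(2·0.5141)
= 0.2361·3.1460/1.0282 = 0.72250

Final: 0.72250


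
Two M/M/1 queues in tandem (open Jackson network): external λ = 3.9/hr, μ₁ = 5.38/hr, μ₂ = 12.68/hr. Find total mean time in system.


Each node sees arrival rate λ = 3.9/hr (tandem ⇒ throughput preserved).
W₁ = 1/(μ₁−λ) = 1/(5.38−3.9) = 0.67568 hr
W₂ = 1/(μ₂−λ) = 1/(12.68−3.9) = 0.11390 hr
W_total = W₁ + W₂ = 0.67568 + 0.11390 = 0.78957 hr

Final: 0.78957 hr


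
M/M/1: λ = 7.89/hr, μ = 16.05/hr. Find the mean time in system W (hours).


W = 1/(μ−λ) = 1/(16.05 − 7.89) = 1/8.16 = 0.1225 hr

Final: 0.1225 hr


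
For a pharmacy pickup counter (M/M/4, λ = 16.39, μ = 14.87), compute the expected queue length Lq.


a = λ/μ = 1.1022; ρ = a/4 = 0.2756
P₀ = 0.331375
Lq = P₀·a^c·ρ / (c!·(1−ρ)²) = 0.331375·1.47595·0.2756/(24·0.52482)
= 0.01070

Final: 0.01070


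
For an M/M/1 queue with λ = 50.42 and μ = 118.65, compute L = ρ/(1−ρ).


ρ = λ/μ = 50.42/118.65 = 0.4249
L = ρ/(1−ρ) = 0.4249/(1 − 0.4249) = 0.4249/0.5751 = 0.7390

Final: 0.7390


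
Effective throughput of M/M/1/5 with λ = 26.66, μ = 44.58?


ρ = 0.5980; P_K = (1−ρ)ρ^5/(1−ρ^6) = 0.032221
λ_eff = λ(1 − P_K) = 26.66·(1 − 0.032221) = 26.66·0.967779 = 25.8010 /hr

Final: 25.8010 /hr


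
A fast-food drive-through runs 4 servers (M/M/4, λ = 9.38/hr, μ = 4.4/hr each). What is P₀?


a = λ/μ = 9.38/4.4 = 2.1318; ρ = a/c = 0.5330
Σ_{k=0}^{3} a^k/k! (terms k=0..3) = 1.00000 + 2.13182 + 2.27232 + 1.61473 = 7.01887
Tail: a^4/(4!(1−ρ)) = 20.65383/(24·0.4670) = 1.84260
P₀ = 1/(7.01887 + 1.84260) = 1/8.86147 = 0.112848

Final: 0.112848


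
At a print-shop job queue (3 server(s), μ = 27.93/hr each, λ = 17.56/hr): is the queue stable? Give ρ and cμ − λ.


Total capacity cμ = 3·27.93 = 83.79/hr
ρ = λ/(cμ) = 17.56/83.79 = 0.2096
Stable ⇔ ρ < 1: YES
Spare capacity = cμ − λ = 83.79 − 17.56 = 66.23/hr

Final: ρ = 0.2096; stable; margin = 66.23/hr


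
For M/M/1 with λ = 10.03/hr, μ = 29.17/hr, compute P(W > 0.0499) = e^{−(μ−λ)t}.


W ~ Exponential(μ−λ) for M/M/1.
μ − λ = 29.17 − 10.03 = 19.1400
P(W > t) = e^{−(μ−λ)t} = e^{−0.9551} = 0.384779

Final: 0.384779


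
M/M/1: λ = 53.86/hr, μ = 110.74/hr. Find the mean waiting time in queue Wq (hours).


ρ = 53.86/110.74 = 0.4864
Wq = ρ/(μ−λ) = 0.4864/(110.74 − 53.86) = 0.4864/56.88 = 0.008551 hr

Final: 0.008551 hr


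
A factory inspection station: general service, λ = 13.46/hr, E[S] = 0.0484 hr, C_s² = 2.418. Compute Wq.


ρ = λ·E[S] = 13.46·0.0484 = 0.6515
E[S²] = E[S]²(1+C_s²) = 0.0484²·(1+2.418) = 0.008007
Wq = λ·E[S²]/(2(1−ρ)) = 13.46·0.008007/(2·0.3485) = 0.15461 hr

Final: 0.15461 hr


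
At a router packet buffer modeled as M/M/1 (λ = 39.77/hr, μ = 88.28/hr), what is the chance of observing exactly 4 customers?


ρ = 39.77/88.28 = 0.4505
P_n = (1−ρ)·ρ^n = (1 − 0.4505)·0.4505^4 = 0.5495·0.041188 = 0.022633

Final: 0.022633


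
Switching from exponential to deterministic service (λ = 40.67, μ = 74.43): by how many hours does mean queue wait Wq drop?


ρ = 40.67/74.43 = 0.5464
Wq(M/M/1) = ρ/(μ−λ) = 0.5464/33.76 = 0.01619 hr
Wq(M/D/1) = ρ/(2(μ−λ)) = 0.008093 hr
Savings = 0.01619 − 0.008093 = 0.008093 hr

Final: 0.008093 hr


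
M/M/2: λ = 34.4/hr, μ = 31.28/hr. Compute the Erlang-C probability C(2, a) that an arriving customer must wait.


a = λ/μ = 1.0997; ρ = a/2 = 0.5499
P₀ = 0.290429 (from M/M/c formula)
C(c,a) = [a^c/(c!(1−ρ))]·P₀ = [1.20944/(2·0.4501)]·0.290429
= 1.34344·0.290429 = 0.390173

Final: 0.390173


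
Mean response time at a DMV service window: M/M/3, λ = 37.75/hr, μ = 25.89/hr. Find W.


a = 1.4581; ρ = 0.4860; P₀ = 0.220929
Lq = P₀·a^c·ρ/(c!(1−ρ)²) = 0.21001
Wq = Lq/λ = 0.21001/37.75 = 0.005563 hr
W = Wq + 1/μ = 0.005563 + 0.03862 = 0.04419 hr

Final: 0.04419 hr


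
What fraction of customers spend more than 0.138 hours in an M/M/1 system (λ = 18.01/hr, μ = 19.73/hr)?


W ~ Exponential(μ−λ) for M/M/1.
μ − λ = 19.73 − 18.01 = 1.7200
P(W > t) = e^{−(μ−λ)t} = e^{−0.2374} = 0.788707

Final: 0.788707


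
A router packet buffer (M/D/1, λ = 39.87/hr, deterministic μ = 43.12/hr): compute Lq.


ρ = 39.87/43.12 = 0.9246
M/D/1: Lq = ρ²/(2(1−ρ)) = 0.8549/(2·0.07537) = 5.67153

Final: 5.67153


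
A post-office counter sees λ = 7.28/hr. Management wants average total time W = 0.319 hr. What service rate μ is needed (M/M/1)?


W = 1/(μ−λ) ⇒ μ − λ = 1/W = 1/0.319 = 3.1348
μ = λ + 1/W = 7.28 + 3.1348 = 10.4148 per hr

Final: 10.4148 /hr


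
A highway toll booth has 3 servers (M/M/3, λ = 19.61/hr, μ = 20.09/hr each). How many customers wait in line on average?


a = λ/μ = 0.9761; ρ = a/3 = 0.3254
P₀ = 0.372820
Lq = P₀·a^c·ρ / (c!·(1−ρ)²) = 0.372820·0.93002·0.3254/(6·0.45513)
= 0.04131

Final: 0.04131


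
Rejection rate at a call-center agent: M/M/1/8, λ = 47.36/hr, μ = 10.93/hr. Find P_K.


ρ = λ/μ = 47.36/10.93 = 4.3330
P_K = (1−ρ)ρ^K/(1−ρ^(K+1)) = (-3.3330·124260.258894)/(1 − 538423.226093)
= -414162.967200/-538422.226093 = 0.769216

Final: 0.769216


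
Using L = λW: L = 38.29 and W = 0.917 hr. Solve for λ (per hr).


λ = L/W = 38.29/0.917 = 41.7557 /hr

Final: 41.7557 /hr


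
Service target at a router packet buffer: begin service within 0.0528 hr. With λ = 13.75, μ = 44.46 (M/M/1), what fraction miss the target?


ρ = 13.75/44.46 = 0.3093
P(Wq > t) = ρ·e^{−(μ−λ)t} = 0.3093·e^{−1.6215}
= 0.3093·0.197604 = 0.061112

Final: 0.061112


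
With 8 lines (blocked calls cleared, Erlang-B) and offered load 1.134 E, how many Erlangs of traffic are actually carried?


B(8,1.134) = 0.00002182 (Erlang-B)
Carried load = a(1 − B) = 1.134·(1 − 0.00002182) = 1.134·0.999978 = 1.1340 E

Final: 1.1340 Erlangs


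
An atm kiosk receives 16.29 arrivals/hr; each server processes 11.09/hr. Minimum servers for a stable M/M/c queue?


Stability requires cμ > λ ⇔ c > λ/μ.
λ/μ = 16.29/11.09 = 1.4689
Minimum integer c = ⌊1.4689⌋ + 1 = 2
Check: 2·11.09 = 22.18 > 16.29, while 1·11.09 = 11.09 ≤ 16.29

Final: 2 servers


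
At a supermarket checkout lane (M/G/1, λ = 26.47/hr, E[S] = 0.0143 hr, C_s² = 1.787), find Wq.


ρ = λ·E[S] = 26.47·0.0143 = 0.3785
E[S²] = E[S]²(1+C_s²) = 0.0143²·(1+1.787) = 0.0005699
Wq = λ·E[S²]/(2(1−ρ)) = 26.47·0.0005699/(2·0.6215) = 0.01214 hr

Final: 0.01214 hr


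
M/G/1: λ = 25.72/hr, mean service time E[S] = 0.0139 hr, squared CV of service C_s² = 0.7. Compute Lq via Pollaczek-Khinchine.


ρ = λ·E[S] = 25.72·0.0139 = 0.3575
Lq = ρ²(1+C_s²)/(2(1−ρ)) = 0.1278·(1+0.7)/(2·0.6425)
= 0.1278·1.7000/1.2850 = 0.16909

Final: 0.16909


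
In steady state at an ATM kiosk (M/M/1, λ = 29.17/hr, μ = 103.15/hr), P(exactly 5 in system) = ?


ρ = 29.17/103.15 = 0.2828
P_n = (1−ρ)·ρ^n = (1 − 0.2828)·0.2828^5 = 0.7172·0.001809 = 0.001297

Final: 0.001297


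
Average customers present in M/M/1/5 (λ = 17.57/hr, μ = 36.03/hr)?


ρ = 17.57/36.03 = 0.4876
L = ρ[1 − (K+1)ρ^K + Kρ^(K+1)] / [(1−ρ)(1−ρ^(K+1))]
Numerator: 0.4876·(1 − 6·0.027576 + 5·0.013448) = 0.439752
Denominator: (0.5124)·(0.986552) = 0.505461
L = 0.439752/0.505461 = 0.8700

Final: 0.8700


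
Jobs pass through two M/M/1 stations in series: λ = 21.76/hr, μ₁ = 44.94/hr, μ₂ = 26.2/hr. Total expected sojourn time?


Each node sees arrival rate λ = 21.76/hr (tandem ⇒ throughput preserved).
W₁ = 1/(μ₁−λ) = 1/(44.94−21.76) = 0.04314 hr
W₂ = 1/(μ₂−λ) = 1/(26.2−21.76) = 0.22523 hr
W_total = W₁ + W₂ = 0.04314 + 0.22523 = 0.26837 hr

Final: 0.26837 hr


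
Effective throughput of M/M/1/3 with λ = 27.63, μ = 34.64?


ρ = 0.7976; P_K = (1−ρ)ρ^3/(1−ρ^4) = 0.172531
λ_eff = λ(1 − P_K) = 27.63·(1 − 0.172531) = 27.63·0.827469 = 22.8630 /hr

Final: 22.8630 /hr


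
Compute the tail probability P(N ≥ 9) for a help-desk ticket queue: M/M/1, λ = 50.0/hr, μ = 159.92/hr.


ρ = 50.0/159.92 = 0.3127
P(N ≥ n) = ρ^n = 0.3127^9 = 0.00002855

Final: 0.00002855


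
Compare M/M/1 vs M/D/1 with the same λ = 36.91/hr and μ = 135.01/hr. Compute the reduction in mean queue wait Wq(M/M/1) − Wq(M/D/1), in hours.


ρ = 36.91/135.01 = 0.2734
Wq(M/M/1) = ρ/(μ−λ) = 0.2734/98.10 = 0.002787 hr
Wq(M/D/1) = ρ/(2(μ−λ)) = 0.001393 hr
Savings = 0.002787 − 0.001393 = 0.001393 hr

Final: 0.001393 hr


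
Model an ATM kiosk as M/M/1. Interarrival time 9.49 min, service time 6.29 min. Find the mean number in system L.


λ = 60/9.49 = 6.3224 /hr
μ = 60/6.29 = 9.5390 /hr
ρ = λ/μ = 6.3224/9.5390 = 0.6628
L = ρ/(1−ρ) = 0.6628/0.3372 = 1.9656

Final: 1.9656


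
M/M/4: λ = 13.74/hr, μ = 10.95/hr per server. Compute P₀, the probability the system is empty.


a = λ/μ = 13.74/10.95 = 1.2548; ρ = a/c = 0.3137
Σ_{k=0}^{3} a^k/k! (terms k=0..3) = 1.00000 + 1.25479 + 0.78725 + 0.32928 = 3.37133
Tail: a^4/(4!(1−ρ)) = 2.47908/(24·0.6863) = 0.15051
P₀ = 1/(3.37133 + 0.15051) = 1/3.52184 = 0.283943

Final: 0.283943


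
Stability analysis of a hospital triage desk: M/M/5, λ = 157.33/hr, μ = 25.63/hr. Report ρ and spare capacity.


Total capacity cμ = 5·25.63 = 128.15/hr
ρ = λ/(cμ) = 157.33/128.15 = 1.2277
Stable ⇔ ρ < 1: NO
Spare capacity = cμ − λ = 128.15 − 157.33 = -29.18/hr

Final: ρ = 1.2277; unstable; margin = -29.18/hr


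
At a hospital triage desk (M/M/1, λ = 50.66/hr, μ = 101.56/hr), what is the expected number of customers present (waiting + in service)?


ρ = λ/μ = 50.66/101.56 = 0.4988
L = ρ/(1−ρ) = 0.4988/(1 − 0.4988) = 0.4988/0.5012 = 0.9953

Final: 0.9953


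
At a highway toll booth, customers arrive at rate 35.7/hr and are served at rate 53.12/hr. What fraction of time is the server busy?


ρ = λ/μ = 35.7/53.12 = 0.6721

Final: 0.6721


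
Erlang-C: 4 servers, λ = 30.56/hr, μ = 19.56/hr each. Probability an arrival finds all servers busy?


a = λ/μ = 1.5624; ρ = a/4 = 0.3906
P₀ = 0.207215 (from M/M/c formula)
C(c,a) = [a^c/(c!(1−ρ))]·P₀ = [5.95851/(24·0.6094)]·0.207215
= 0.40740·0.207215 = 0.084419

Final: 0.084419


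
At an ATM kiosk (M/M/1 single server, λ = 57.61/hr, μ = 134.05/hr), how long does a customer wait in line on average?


ρ = 57.61/134.05 = 0.4298
Wq = ρ/(μ−λ) = 0.4298/(134.05 − 57.61) = 0.4298/76.44 = 0.005622 hr

Final: 0.005622 hr


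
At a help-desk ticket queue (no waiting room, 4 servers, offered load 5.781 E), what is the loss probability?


B(c,a) = (a^c/c!) / Σ_{k=0}^{c} a^k/k!
a^4/4! = 46.537241
Σ terms (k=0..4): 1.00000 + 5.78100 + 16.70998 + 32.20013 + 46.53724 = 102.228354
B = 46.537241/102.228354 = 0.455228

Final: 0.455228


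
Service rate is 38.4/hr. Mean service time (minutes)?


Mean service time = 1/μ = 1/38.4 hour = 0.02604 hour
In minutes: 0.02604 × 60 = 1.5625 min

Final: 1.5625 min


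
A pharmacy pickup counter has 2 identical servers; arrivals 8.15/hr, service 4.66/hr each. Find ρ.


ρ = λ/(cμ) = 8.15/(2·4.66) = 8.15/9.32 = 0.8745

Final: 0.8745


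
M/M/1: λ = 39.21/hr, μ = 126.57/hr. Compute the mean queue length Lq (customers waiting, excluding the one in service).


ρ = 39.21/126.57 = 0.3098
Lq = ρ²/(1−ρ) = 0.09597/0.6902 = 0.1390

Final: 0.1390


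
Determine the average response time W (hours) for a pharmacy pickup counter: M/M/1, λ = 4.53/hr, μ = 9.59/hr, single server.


W = 1/(μ−λ) = 1/(9.59 − 4.53) = 1/5.06 = 0.1976 hr

Final: 0.1976 hr


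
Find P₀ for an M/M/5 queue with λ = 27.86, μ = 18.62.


a = λ/μ = 27.86/18.62 = 1.4962; ρ = a/c = 0.2992
Σ_{k=0}^{4} a^k/k! (terms k=0..4) = 1.00000 + 1.49624 + 1.11937 + 0.55828 + 0.20883 = 4.38272
Tail: a^5/(5!(1−ρ)) = 7.49907/(120·0.7008) = 0.08918
P₀ = 1/(4.38272 + 0.08918) = 1/4.47190 = 0.223619

Final: 0.223619


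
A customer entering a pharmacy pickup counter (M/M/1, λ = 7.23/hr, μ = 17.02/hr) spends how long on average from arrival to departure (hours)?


W = 1/(μ−λ) = 1/(17.02 − 7.23) = 1/9.79 = 0.1021 hr

Final: 0.1021 hr


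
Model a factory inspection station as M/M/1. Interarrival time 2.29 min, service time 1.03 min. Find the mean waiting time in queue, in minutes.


λ = 60/2.29 = 26.2009 /hr
μ = 60/1.03 = 58.2524 /hr
ρ = λ/μ = 26.2009/58.2524 = 0.4498
Wq = ρ/(μ−λ) = 0.4498/(58.2524−26.2009) = 0.01403 hr
In minutes: 0.01403·60 = 0.8420 min

Final: 0.8420 min


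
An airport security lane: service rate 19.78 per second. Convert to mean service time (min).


Mean service time = 1/μ = 1/19.78 second = 0.05056 second
In minutes: 0.05056 × 0.0166667 = 0.0008426 min

Final: 0.0008426 min


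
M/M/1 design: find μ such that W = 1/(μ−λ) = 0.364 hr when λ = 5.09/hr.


W = 1/(μ−λ) ⇒ μ − λ = 1/W = 1/0.364 = 2.7473
μ = λ + 1/W = 5.09 + 2.7473 = 7.8373 per hr

Final: 7.8373 /hr


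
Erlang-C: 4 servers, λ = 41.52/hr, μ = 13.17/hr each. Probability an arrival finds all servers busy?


a = λ/μ = 3.1526; ρ = a/4 = 0.7882
P₀ = 0.029609 (from M/M/c formula)
C(c,a) = [a^c/(c!(1−ρ))]·P₀ = [98.78393/(24·0.2118)]·0.029609
= 19.42928·0.029609 = 0.575278

Final: 0.575278


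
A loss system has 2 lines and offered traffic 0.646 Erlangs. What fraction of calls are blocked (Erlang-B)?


B(c,a) = (a^c/c!) / Σ_{k=0}^{c} a^k/k!
a^2/2! = 0.208658
Σ terms (k=0..2): 1.00000 + 0.64600 + 0.20866 = 1.854658
B = 0.208658/1.854658 = 0.112505

Final: 0.112505
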